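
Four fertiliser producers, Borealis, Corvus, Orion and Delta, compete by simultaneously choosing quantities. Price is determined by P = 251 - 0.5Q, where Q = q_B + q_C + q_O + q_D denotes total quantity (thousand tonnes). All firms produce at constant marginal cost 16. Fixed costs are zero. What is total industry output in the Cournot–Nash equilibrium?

Each firm earns π_i = (251 - 0.5Q)q_i - 16q_i.
Setting ∂π_i/∂q_i = 0 with rivals' quantities fixed: 235 - q_i - (1/2)·Σ_{j≠i} q_j = 0.
By symmetry each firm produces the same amount; substituting Σ_{j≠i} q_j = 3q_i yields q_i = 235/(5/2) = 94.
Total output Q = 94 + 94 + 94 + 94 = 376.

376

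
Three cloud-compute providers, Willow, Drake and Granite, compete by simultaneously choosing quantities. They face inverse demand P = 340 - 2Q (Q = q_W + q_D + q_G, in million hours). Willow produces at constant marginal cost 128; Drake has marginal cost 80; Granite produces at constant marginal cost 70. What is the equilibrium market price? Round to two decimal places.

154.50

Willow's profit: π_W = (340 - 2Q)q_W - (128q_W). Setting ∂π_W/∂q_W = 0: 212 - 4q_W - 2(q_D + q_G) = 0.
Drake's profit: π_D = (340 - 2Q)q_D - (80q_D). Setting ∂π_D/∂q_D = 0: 260 - 4q_D - 2(q_W + q_G) = 0.
Granite's first-order condition: 270 - 4q_G - 2(q_W + q_D) = 0.
Adding the 3 first-order conditions: 742 − 8Q = 0, so Q = 371/4.
Back-substituting: q_W = (212 − 371/2)/2 = 53/4, q_D = (260 − 371/2)/2 = 149/4, q_G = (270 − 371/2)/2 = 169/4.
Total output Q = 371/4, so price P = 340 - 2·(371/4) = 309/2.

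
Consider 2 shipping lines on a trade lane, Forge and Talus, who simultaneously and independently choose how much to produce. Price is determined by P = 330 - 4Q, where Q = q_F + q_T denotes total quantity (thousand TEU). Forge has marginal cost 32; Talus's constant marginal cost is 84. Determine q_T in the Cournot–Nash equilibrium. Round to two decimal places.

16.17

Forge's profit: π_F = (330 - 4Q)q_F - (32q_F). Setting ∂π_F/∂q_F = 0: 298 - 8q_F - 4(q_T) = 0.
Talus's first-order condition: 246 - 8q_T - 4(q_F) = 0.
So q_F = (298 - 4q_T)/8 and q_T = (246 - 4q_F)/8.
Substituting one into the other gives q_F = 175/6 and q_T = 97/6.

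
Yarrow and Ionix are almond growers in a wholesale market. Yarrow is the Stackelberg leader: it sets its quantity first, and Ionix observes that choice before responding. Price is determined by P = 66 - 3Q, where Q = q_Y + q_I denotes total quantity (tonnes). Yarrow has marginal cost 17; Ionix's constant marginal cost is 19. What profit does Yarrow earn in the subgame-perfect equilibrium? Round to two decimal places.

108.38

Solve by backward induction. Given q_Y, the follower Ionix maximises π_I = (66 - 3q_Y - 3q_I)q_I - 19q_I.
Follower FOC: 47 - 3q_Y - 6q_I = 0, so q_I(q_Y) = (47 - 3q_Y)/6.
The leader anticipates this reaction. Substituting into P = 66 - 3Q gives P = 85/2 - (3/2)q_Y, so π_Y = (85/2 - (3/2)q_Y)q_Y - 17q_Y.
Maximising: ∂π_Y/∂q_Y = 51/2 - 3q_Y = 0, giving q_Y = 17/2.
Then q_I = (47 - 3·(17/2))/6 = 43/12.
Price P = 66 - 3·(145/12) = 119/4.
Yarrow's profit: (119/4 - 17)·(17/2) = 867/8.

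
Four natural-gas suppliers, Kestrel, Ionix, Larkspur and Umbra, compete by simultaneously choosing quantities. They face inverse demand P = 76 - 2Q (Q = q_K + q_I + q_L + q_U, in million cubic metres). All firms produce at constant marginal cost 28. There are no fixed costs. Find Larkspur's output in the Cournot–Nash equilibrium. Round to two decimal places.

A representative firm's profit is π_i = q_i(76 - 2Q) - 28q_i.
Setting ∂π_i/∂q_i = 0 with rivals' quantities fixed: 48 - 4q_i - 2·Σ_{j≠i} q_j = 0.
With identical firms every q_j equals q_i, so Σ_{j≠i} q_j = 3q_i and 48 = 10q_i, giving q_i = 24/5.

4.80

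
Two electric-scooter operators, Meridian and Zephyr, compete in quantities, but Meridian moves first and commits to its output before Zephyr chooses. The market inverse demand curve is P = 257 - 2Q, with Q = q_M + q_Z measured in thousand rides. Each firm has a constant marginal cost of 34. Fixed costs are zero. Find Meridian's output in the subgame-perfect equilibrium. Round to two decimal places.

The follower Zephyr best-responds to any q_M: π_Z = (257 - 2Q)q_Z - 34q_Z.
Follower FOC: 223 - 2q_M - 4q_Z = 0, so q_Z(q_M) = (223 - 2q_M)/4.
Meridian substitutes q_Z(q_M) into its own profit: π_M = q_M(257 - 2q_M - (223 - 2q_M)/2) - 34q_M = (291/2 - q_M)q_M - 34q_M.
The leader's first-order condition 223/2 - 2q_M = 0 yields q_M = 223/4.
Then q_Z = (223 - 2·(223/4))/4 = 223/8.

55.75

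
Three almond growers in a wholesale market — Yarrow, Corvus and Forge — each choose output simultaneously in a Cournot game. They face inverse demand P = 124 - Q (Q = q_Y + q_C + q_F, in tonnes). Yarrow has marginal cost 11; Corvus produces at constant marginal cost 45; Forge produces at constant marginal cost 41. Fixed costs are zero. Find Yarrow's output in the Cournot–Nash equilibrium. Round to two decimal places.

44.25

Yarrow's profit: π_Y = (124 - Q)q_Y - (11q_Y). Setting ∂π_Y/∂q_Y = 0: 113 - 2q_Y - (q_C + q_F) = 0.
Corvus's profit: π_C = (124 - Q)q_C - (45q_C). Setting ∂π_C/∂q_C = 0: 79 - 2q_C - (q_Y + q_F) = 0.
Forge's first-order condition: 83 - 2q_F - (q_Y + q_C) = 0.
Summing all 3 equations gives 275 − 4Q = 0, hence Q = 275/4.
Back-substituting: q_Y = (113 − 275/4) = 177/4, q_C = (79 − 275/4) = 41/4, q_F = (83 − 275/4) = 57/4.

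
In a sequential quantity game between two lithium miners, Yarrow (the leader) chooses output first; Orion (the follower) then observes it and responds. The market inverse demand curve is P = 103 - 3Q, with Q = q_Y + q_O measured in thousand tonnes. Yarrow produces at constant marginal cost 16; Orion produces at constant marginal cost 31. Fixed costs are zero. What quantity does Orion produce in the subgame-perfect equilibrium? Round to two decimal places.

Solve by backward induction. Given q_Y, the follower Orion maximises π_O = (103 - 3q_Y - 3q_O)q_O - 31q_O.
Setting the follower's marginal profit to zero, 72 - 3q_Y - 6q_O = 0, i.e. q_O = (72 - 3q_Y)/6.
The leader anticipates this reaction. Substituting into P = 103 - 3Q gives P = 67 - (3/2)q_Y, so π_Y = (67 - (3/2)q_Y)q_Y - 16q_Y.
Maximising: ∂π_Y/∂q_Y = 51 - 3q_Y = 0, giving q_Y = 17.
Then q_O = (72 - 3·17)/6 = 7/2.

3.50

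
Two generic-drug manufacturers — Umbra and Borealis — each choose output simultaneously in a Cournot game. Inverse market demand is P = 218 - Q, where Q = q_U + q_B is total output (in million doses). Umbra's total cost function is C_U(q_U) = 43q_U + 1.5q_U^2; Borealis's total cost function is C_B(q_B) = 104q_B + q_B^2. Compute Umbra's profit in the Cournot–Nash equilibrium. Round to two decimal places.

Umbra's profit: π_U = (218 - Q)q_U - (43q_U + (3/2)q_U²). Setting ∂π_U/∂q_U = 0: 175 - 5q_U - (q_B) = 0.
Borealis's profit: π_B = (218 - Q)q_B - (104q_B + q_B²). Setting ∂π_B/∂q_B = 0: 114 - 4q_B - (q_U) = 0.
So q_U = (175 - q_B)/5 and q_B = (114 - q_U)/4.
Substituting one into the other gives q_U = 586/19 and q_B = 395/19.
Price P = 218 - 981/19 = 166.3684.
Umbra's profit: 166.3684·(586/19) - 43·(586/19) - (3/2)(586/19)² = 2378.0886.

2378.09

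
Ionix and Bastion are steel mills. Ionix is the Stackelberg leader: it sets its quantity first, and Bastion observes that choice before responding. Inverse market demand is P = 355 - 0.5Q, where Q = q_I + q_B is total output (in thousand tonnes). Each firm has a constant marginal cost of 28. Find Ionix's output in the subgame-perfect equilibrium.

327

The follower Bastion best-responds to any q_I: π_B = (355 - 0.5Q)q_B - 28q_B.
∂π_B/∂q_B = 327 - (1/2)q_I - q_B = 0 gives the reaction function q_B = (327 - (1/2)q_I).
Ionix substitutes q_B(q_I) into its own profit: π_I = q_I(355 - (1/2)q_I - (327 - (1/2)q_I)/2) - 28q_I = (383/2 - (1/4)q_I)q_I - 28q_I.
Maximising: ∂π_I/∂q_I = 327/2 - (1/2)q_I = 0, giving q_I = 327.
Then q_B = (327 - (1/2)·327) = 327/2.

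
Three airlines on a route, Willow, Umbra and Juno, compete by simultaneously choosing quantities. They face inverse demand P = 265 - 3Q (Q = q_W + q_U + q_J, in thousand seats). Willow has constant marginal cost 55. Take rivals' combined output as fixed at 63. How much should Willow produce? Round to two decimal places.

3.50

With rivals' combined output fixed at 63, Willow's profit is π_W = (265 - 3·63 - 3q_W)q_W - (55q_W) = (76 - 3q_W)q_W - (55q_W).
∂π_W/∂q_W = 21 - 6q_W = 0, so q_W = 7/2.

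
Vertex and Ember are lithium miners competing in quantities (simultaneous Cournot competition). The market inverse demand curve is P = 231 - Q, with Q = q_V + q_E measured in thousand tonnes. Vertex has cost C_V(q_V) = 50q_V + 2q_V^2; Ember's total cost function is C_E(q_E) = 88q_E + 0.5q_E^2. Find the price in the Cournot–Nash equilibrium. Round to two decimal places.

Vertex's profit: π_V = (231 - Q)q_V - (50q_V + 2q_V²). Setting ∂π_V/∂q_V = 0: 181 - 6q_V - (q_E) = 0.
Ember's first-order condition: 143 - 3q_E - (q_V) = 0.
Rearranging gives the reaction functions q_V = (181 - q_E)/6 and q_E = (143 - q_V)/3.
Substituting one into the other gives q_V = 400/17 and q_E = 677/17.
Total output Q = 1077/17, so price P = 231 - 1077/17 = 167.6471.

167.65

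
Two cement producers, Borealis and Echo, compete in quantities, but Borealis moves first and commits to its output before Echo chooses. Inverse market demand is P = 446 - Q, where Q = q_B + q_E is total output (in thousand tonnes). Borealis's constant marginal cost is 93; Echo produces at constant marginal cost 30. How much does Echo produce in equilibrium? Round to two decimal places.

135.50

The follower Echo best-responds to any q_B: π_E = (446 - Q)q_E - 30q_E.
Follower FOC: 416 - q_B - 2q_E = 0, so q_E(q_B) = (416 - q_B)/2.
Borealis substitutes q_E(q_B) into its own profit: π_B = q_B(446 - q_B - (416 - q_B)/2) - 93q_B = (238 - (1/2)q_B)q_B - 93q_B.
Maximising: ∂π_B/∂q_B = 145 - q_B = 0, giving q_B = 145.
Then q_E = (416 - 145)/2 = 271/2.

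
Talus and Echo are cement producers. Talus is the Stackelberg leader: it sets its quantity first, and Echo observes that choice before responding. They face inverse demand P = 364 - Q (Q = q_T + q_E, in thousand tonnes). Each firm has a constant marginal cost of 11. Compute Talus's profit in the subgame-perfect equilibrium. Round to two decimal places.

The follower Echo best-responds to any q_T: π_E = (364 - Q)q_E - 11q_E.
∂π_E/∂q_E = 353 - q_T - 2q_E = 0 gives the reaction function q_E = (353 - q_T)/2.
Talus substitutes q_E(q_T) into its own profit: π_T = q_T(364 - q_T - (353 - q_T)/2) - 11q_T = (375/2 - (1/2)q_T)q_T - 11q_T.
Maximising: ∂π_T/∂q_T = 353/2 - q_T = 0, giving q_T = 353/2.
Then q_E = (353 - 353/2)/2 = 353/4.
Price P = 364 - 1059/4 = 397/4.
Talus's profit: (397/4 - 11)·(353/2) = 15576.1250.

15576.13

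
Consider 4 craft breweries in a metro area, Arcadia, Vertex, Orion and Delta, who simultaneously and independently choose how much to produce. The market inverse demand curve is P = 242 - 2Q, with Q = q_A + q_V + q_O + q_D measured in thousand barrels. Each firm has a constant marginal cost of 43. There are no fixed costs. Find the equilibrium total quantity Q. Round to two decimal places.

Each firm earns π_i = (242 - 2Q)q_i - 43q_i.
Setting ∂π_i/∂q_i = 0 with rivals' quantities fixed: 199 - 4q_i - 2·Σ_{j≠i} q_j = 0.
By symmetry each firm produces the same amount; substituting Σ_{j≠i} q_j = 3q_i yields q_i = 199/10.
Total output Q = 199/10 + 199/10 + 199/10 + 199/10 = 398/5.

79.60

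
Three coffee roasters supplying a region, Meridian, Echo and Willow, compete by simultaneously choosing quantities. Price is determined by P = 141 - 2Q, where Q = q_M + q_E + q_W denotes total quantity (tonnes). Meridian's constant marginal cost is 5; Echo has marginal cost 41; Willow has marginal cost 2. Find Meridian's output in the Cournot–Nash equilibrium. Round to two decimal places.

Meridian's profit: π_M = (141 - 2Q)q_M - (5q_M). Setting ∂π_M/∂q_M = 0: 136 - 4q_M - 2(q_E + q_W) = 0.
Echo's profit: π_E = (141 - 2Q)q_E - (41q_E). Setting ∂π_E/∂q_E = 0: 100 - 4q_E - 2(q_M + q_W) = 0.
Willow's profit: π_W = (141 - 2Q)q_W - (2q_W). Setting ∂π_W/∂q_W = 0: 139 - 4q_W - 2(q_M + q_E) = 0.
Adding the 3 conditions: 375 − 4Q − 4Q = 0, i.e. Q = 375/8.
Back-substituting: q_M = (136 − 375/4)/2 = 169/8, q_E = (100 − 375/4)/2 = 25/8, q_W = (139 − 375/4)/2 = 181/8.

21.13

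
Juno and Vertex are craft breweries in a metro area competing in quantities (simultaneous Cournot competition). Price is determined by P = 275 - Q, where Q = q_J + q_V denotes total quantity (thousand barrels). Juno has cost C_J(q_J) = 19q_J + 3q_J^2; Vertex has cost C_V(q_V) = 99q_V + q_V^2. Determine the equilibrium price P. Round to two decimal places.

210.48

Juno's profit: π_J = (275 - Q)q_J - (19q_J + 3q_J²). Setting ∂π_J/∂q_J = 0: 256 - 8q_J - (q_V) = 0.
Vertex's profit: π_V = (275 - Q)q_V - (99q_V + q_V²). Setting ∂π_V/∂q_V = 0: 176 - 4q_V - (q_J) = 0.
So q_J = (256 - q_V)/8 and q_V = (176 - q_J)/4.
Substituting one into the other gives q_J = 848/31 and q_V = 1152/31.
Total output Q = 64.5161, so price P = 275 - 64.5161 = 210.4839.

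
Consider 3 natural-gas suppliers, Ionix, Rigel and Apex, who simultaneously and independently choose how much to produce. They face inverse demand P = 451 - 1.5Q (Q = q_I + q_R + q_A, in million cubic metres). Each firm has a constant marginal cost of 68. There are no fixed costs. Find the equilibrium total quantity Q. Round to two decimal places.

A representative firm's profit is π_i = q_i(451 - 1.5Q) - 68q_i.
First-order condition (treating rivals' output as given): 383 - 3q_i - (3/2)·Σ_{j≠i} q_j = 0.
By symmetry each firm produces the same amount; substituting Σ_{j≠i} q_j = 2q_i yields q_i = 383/6.
Total output Q = 383/6 + 383/6 + 383/6 = 383/2.

191.50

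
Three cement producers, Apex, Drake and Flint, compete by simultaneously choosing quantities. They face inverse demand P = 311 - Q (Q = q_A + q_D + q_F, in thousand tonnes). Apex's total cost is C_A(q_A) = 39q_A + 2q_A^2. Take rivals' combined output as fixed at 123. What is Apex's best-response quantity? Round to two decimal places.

With rivals' combined output fixed at 123, Apex's profit is π_A = (311 - 123 - q_A)q_A - (39q_A + 2q_A²) = (188 - q_A)q_A - (39q_A + 2q_A²).
∂π_A/∂q_A = 149 - 6q_A = 0, so q_A = 149/6.

24.83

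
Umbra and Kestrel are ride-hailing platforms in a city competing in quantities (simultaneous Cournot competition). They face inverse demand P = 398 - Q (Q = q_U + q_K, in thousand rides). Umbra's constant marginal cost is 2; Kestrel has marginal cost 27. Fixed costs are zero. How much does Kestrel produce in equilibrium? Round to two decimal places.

115.33

Umbra's profit: π_U = (398 - Q)q_U - (2q_U). Setting ∂π_U/∂q_U = 0: 396 - 2q_U - (q_K) = 0.
Kestrel's profit: π_K = (398 - Q)q_K - (27q_K). Setting ∂π_K/∂q_K = 0: 371 - 2q_K - (q_U) = 0.
Rearranging gives the reaction functions q_U = (396 - q_K)/2 and q_K = (371 - q_U)/2.
Substituting one into the other gives q_U = 421/3 and q_K = 346/3.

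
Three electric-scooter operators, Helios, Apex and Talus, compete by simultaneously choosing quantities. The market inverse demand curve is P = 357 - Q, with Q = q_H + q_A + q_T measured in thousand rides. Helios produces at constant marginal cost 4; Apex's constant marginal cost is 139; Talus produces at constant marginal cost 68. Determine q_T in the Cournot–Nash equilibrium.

74

Helios's profit: π_H = (357 - Q)q_H - (4q_H). Setting ∂π_H/∂q_H = 0: 353 - 2q_H - (q_A + q_T) = 0.
Apex's first-order condition: 218 - 2q_A - (q_H + q_T) = 0.
Talus's profit: π_T = (357 - Q)q_T - (68q_T). Setting ∂π_T/∂q_T = 0: 289 - 2q_T - (q_H + q_A) = 0.
Adding the 3 conditions: 860 − 2Q − 2Q = 0, i.e. Q = 215.
Back-substituting: q_H = (353 − 215) = 138, q_A = (218 − 215) = 3, q_T = (289 − 215) = 74.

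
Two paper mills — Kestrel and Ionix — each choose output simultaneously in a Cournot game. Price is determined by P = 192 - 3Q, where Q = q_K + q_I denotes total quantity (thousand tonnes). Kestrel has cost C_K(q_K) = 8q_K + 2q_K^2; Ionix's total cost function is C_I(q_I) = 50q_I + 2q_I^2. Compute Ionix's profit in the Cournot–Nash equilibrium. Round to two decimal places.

Kestrel's profit: π_K = (192 - 3Q)q_K - (8q_K + 2q_K²). Setting ∂π_K/∂q_K = 0: 184 - 10q_K - 3(q_I) = 0.
Ionix's first-order condition: 142 - 10q_I - 3(q_K) = 0.
Rearranging gives the reaction functions q_K = (184 - 3q_I)/10 and q_I = (142 - 3q_K)/10.
Solving the pair: q_K = 202/13, q_I = 124/13.
Price P = 192 - 3·(326/13) = 1518/13.
Ionix's profit: (1518/13)·(124/13) - 50·(124/13) - 2(124/13)² = 454.9112.

454.91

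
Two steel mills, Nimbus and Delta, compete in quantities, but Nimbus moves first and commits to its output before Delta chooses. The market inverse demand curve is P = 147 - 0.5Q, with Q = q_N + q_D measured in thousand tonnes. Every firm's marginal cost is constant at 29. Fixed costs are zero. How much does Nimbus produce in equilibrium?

The follower Delta best-responds to any q_N: π_D = (147 - 0.5Q)q_D - 29q_D.
Follower FOC: 118 - (1/2)q_N - q_D = 0, so q_D(q_N) = (118 - (1/2)q_N).
The leader anticipates this reaction. Substituting into P = 147 - 0.5Q gives P = 88 - (1/4)q_N, so π_N = (88 - (1/4)q_N)q_N - 29q_N.
Maximising: ∂π_N/∂q_N = 59 - (1/2)q_N = 0, giving q_N = 118.
Then q_D = (118 - (1/2)·118) = 59.

118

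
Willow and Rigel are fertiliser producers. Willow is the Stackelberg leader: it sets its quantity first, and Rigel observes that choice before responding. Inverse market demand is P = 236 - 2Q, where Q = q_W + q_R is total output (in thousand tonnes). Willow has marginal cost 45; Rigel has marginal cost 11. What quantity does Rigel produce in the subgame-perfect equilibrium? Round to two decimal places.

The follower Rigel best-responds to any q_W: π_R = (236 - 2Q)q_R - 11q_R.
∂π_R/∂q_R = 225 - 2q_W - 4q_R = 0 gives the reaction function q_R = (225 - 2q_W)/4.
Willow substitutes q_R(q_W) into its own profit: π_W = q_W(236 - 2q_W - (225 - 2q_W)/2) - 45q_W = (247/2 - q_W)q_W - 45q_W.
Leader FOC: 157/2 - 2q_W = 0, so q_W = 157/4.
Then q_R = (225 - 2·(157/4))/4 = 293/8.

36.63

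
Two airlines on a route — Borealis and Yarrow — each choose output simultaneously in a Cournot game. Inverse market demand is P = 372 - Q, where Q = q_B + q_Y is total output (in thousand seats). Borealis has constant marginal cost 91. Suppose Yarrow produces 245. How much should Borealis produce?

18

With the rival's output fixed at 245, Borealis's profit is π_B = (372 - 245 - q_B)q_B - (91q_B) = (127 - q_B)q_B - (91q_B).
∂π_B/∂q_B = 36 - 2q_B = 0, so q_B = 18.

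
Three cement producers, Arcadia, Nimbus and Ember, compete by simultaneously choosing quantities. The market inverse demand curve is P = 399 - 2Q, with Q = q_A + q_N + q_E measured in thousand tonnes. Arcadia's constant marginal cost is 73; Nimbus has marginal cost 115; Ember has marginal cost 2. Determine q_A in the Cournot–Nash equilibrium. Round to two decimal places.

37.13

Arcadia's profit: π_A = (399 - 2Q)q_A - (73q_A). Setting ∂π_A/∂q_A = 0: 326 - 4q_A - 2(q_N + q_E) = 0.
Nimbus's first-order condition: 284 - 4q_N - 2(q_A + q_E) = 0.
Ember's profit: π_E = (399 - 2Q)q_E - (2q_E). Setting ∂π_E/∂q_E = 0: 397 - 4q_E - 2(q_A + q_N) = 0.
Adding the 3 first-order conditions: 1007 − 8Q = 0, so Q = 1007/8.
Back-substituting: q_A = (326 − 1007/4)/2 = 297/8, q_N = (284 − 1007/4)/2 = 129/8, q_E = (397 − 1007/4)/2 = 581/8.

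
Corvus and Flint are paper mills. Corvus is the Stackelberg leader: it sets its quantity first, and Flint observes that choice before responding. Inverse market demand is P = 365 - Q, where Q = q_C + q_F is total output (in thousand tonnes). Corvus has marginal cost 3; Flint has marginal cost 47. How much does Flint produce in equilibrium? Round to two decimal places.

57.50

The follower Flint best-responds to any q_C: π_F = (365 - Q)q_F - 47q_F.
Follower FOC: 318 - q_C - 2q_F = 0, so q_F(q_C) = (318 - q_C)/2.
The leader anticipates this reaction. Substituting into P = 365 - Q gives P = 206 - (1/2)q_C, so π_C = (206 - (1/2)q_C)q_C - 3q_C.
Maximising: ∂π_C/∂q_C = 203 - q_C = 0, giving q_C = 203.
Then q_F = (318 - 203)/2 = 115/2.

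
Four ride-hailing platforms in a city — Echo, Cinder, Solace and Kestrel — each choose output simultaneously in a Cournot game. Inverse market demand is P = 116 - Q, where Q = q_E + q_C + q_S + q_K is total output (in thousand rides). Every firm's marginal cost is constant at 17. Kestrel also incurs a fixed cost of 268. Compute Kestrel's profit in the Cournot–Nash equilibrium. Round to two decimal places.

124.04

Each firm earns π_i = (116 - Q)q_i - 17q_i.
Setting ∂π_i/∂q_i = 0 with rivals' quantities fixed: 99 - 2q_i - Σ_{j≠i} q_j = 0.
With identical firms every q_j equals q_i, so Σ_{j≠i} q_j = 3q_i and 99 = 5q_i, giving q_i = 99/5.
Price P = 116 - 396/5 = 184/5.
Kestrel's profit: (184/5 - 17)·(99/5) - 268 = 124.0400.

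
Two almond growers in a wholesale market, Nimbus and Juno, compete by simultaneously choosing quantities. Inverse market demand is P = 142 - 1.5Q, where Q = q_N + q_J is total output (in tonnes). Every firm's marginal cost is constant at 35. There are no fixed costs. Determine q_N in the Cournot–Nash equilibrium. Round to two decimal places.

A representative firm's profit is π_i = q_i(142 - 1.5Q) - 35q_i.
First-order condition (treating rivals' output as given): 107 - 3q_i - (3/2)q_j = 0.
With identical firms every q_j equals q_i, so q_j = q_i and 107 = (9/2)q_i, giving q_i = 214/9.

23.78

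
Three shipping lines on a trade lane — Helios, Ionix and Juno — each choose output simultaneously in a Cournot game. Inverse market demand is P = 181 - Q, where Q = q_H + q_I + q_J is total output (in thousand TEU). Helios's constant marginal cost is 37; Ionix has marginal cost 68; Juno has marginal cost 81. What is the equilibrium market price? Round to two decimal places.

Helios's profit: π_H = (181 - Q)q_H - (37q_H). Setting ∂π_H/∂q_H = 0: 144 - 2q_H - (q_I + q_J) = 0.
Ionix's first-order condition: 113 - 2q_I - (q_H + q_J) = 0.
Juno's profit: π_J = (181 - Q)q_J - (81q_J). Setting ∂π_J/∂q_J = 0: 100 - 2q_J - (q_H + q_I) = 0.
Summing all 3 equations gives 357 − 4Q = 0, hence Q = 357/4.
Back-substituting: q_H = (144 − 357/4) = 219/4, q_I = (113 − 357/4) = 95/4, q_J = (100 − 357/4) = 43/4.
Total output Q = 357/4, so price P = 181 - 357/4 = 367/4.

91.75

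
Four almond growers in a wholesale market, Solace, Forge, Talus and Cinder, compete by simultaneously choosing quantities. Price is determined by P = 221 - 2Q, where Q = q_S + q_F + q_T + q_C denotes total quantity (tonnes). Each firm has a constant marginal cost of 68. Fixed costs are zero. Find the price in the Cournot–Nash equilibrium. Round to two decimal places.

A representative firm's profit is π_i = q_i(221 - 2Q) - 68q_i.
Setting ∂π_i/∂q_i = 0 with rivals' quantities fixed: 153 - 4q_i - 2·Σ_{j≠i} q_j = 0.
By symmetry each firm produces the same amount; substituting Σ_{j≠i} q_j = 3q_i yields q_i = 153/10.
Total output Q = 306/5, so price P = 221 - 2·(306/5) = 493/5.

98.60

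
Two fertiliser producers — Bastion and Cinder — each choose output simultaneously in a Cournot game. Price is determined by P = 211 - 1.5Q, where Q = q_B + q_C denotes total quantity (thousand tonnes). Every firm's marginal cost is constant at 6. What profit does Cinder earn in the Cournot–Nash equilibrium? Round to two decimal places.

A representative firm's profit is π_i = q_i(211 - 1.5Q) - 6q_i.
Setting ∂π_i/∂q_i = 0 with rivals' quantities fixed: 205 - 3q_i - (3/2)q_j = 0.
By symmetry each firm produces the same amount; substituting q_j = q_i yields q_i = 205/(9/2) = 410/9.
Price P = 211 - (3/2)·(820/9) = 223/3.
Cinder's profit: (223/3 - 6)·(410/9) = 3112.9630.

3112.96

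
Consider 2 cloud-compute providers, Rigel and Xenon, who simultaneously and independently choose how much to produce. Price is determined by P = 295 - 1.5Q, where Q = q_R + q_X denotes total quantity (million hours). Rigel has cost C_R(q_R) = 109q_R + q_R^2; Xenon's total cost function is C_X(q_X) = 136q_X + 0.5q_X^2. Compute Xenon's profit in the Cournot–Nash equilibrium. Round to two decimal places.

Rigel's profit: π_R = (295 - 1.5Q)q_R - (109q_R + q_R²). Setting ∂π_R/∂q_R = 0: 186 - 5q_R - (3/2)(q_X) = 0.
Xenon's profit: π_X = (295 - 1.5Q)q_X - (136q_X + (1/2)q_X²). Setting ∂π_X/∂q_X = 0: 159 - 4q_X - (3/2)(q_R) = 0.
Rearranging gives the reaction functions q_R = (186 - (3/2)q_X)/5 and q_X = (159 - (3/2)q_R)/4.
Substituting one into the other gives q_R = 28.4789 and q_X = 29.0704.
Price P = 295 - (3/2)·57.5493 = 208.6761.
Xenon's profit: 208.6761·29.0704 - 136·29.0704 - (1/2)·29.0704² = 1690.1789.

1690.18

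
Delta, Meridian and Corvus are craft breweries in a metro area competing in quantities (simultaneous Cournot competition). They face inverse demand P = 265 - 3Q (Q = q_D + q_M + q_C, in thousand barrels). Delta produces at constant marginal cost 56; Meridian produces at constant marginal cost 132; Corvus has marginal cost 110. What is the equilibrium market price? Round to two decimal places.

Delta's profit: π_D = (265 - 3Q)q_D - (56q_D). Setting ∂π_D/∂q_D = 0: 209 - 6q_D - 3(q_M + q_C) = 0.
Meridian's first-order condition: 133 - 6q_M - 3(q_D + q_C) = 0.
Corvus's first-order condition: 155 - 6q_C - 3(q_D + q_M) = 0.
Adding the 3 first-order conditions: 497 − 12Q = 0, so Q = 497/12.
Back-substituting: q_D = (209 − 497/4)/3 = 113/4, q_M = (133 − 497/4)/3 = 35/12, q_C = (155 − 497/4)/3 = 41/4.
Total output Q = 497/12, so price P = 265 - 3·(497/12) = 563/4.

140.75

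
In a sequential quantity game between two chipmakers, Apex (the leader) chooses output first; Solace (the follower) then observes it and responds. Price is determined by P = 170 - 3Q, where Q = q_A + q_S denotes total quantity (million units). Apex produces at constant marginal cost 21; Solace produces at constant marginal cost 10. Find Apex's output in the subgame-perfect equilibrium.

23

The follower Solace best-responds to any q_A: π_S = (170 - 3Q)q_S - 10q_S.
∂π_S/∂q_S = 160 - 3q_A - 6q_S = 0 gives the reaction function q_S = (160 - 3q_A)/6.
The leader anticipates this reaction. Substituting into P = 170 - 3Q gives P = 90 - (3/2)q_A, so π_A = (90 - (3/2)q_A)q_A - 21q_A.
Leader FOC: 69 - 3q_A = 0, so q_A = 23.
Then q_S = (160 - 3·23)/6 = 91/6.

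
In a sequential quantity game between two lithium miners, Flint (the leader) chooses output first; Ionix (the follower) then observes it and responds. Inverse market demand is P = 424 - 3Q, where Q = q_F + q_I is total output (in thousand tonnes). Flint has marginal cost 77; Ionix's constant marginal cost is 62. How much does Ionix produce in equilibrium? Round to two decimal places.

Solve by backward induction. Given q_F, the follower Ionix maximises π_I = (424 - 3q_F - 3q_I)q_I - 62q_I.
Setting the follower's marginal profit to zero, 362 - 3q_F - 6q_I = 0, i.e. q_I = (362 - 3q_F)/6.
The leader anticipates this reaction. Substituting into P = 424 - 3Q gives P = 243 - (3/2)q_F, so π_F = (243 - (3/2)q_F)q_F - 77q_F.
Maximising: ∂π_F/∂q_F = 166 - 3q_F = 0, giving q_F = 166/3.
Then q_I = (362 - 3·(166/3))/6 = 98/3.

32.67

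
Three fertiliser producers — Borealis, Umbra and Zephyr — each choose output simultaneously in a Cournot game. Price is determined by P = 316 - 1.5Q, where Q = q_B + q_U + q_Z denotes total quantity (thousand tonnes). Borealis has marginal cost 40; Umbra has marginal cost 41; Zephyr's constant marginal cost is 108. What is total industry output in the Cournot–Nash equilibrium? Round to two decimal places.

Borealis's profit: π_B = (316 - 1.5Q)q_B - (40q_B). Setting ∂π_B/∂q_B = 0: 276 - 3q_B - (3/2)(q_U + q_Z) = 0.
Umbra's profit: π_U = (316 - 1.5Q)q_U - (41q_U). Setting ∂π_U/∂q_U = 0: 275 - 3q_U - (3/2)(q_B + q_Z) = 0.
Zephyr's first-order condition: 208 - 3q_Z - (3/2)(q_B + q_U) = 0.
Adding the 3 first-order conditions: 759 − 6Q = 0, so Q = 253/2.
Back-substituting: q_B = (276 − 759/4)/(3/2) = 115/2, q_U = (275 − 759/4)/(3/2) = 341/6, q_Z = (208 − 759/4)/(3/2) = 73/6.
Total output Q = 115/2 + 341/6 + 73/6 = 253/2.

126.50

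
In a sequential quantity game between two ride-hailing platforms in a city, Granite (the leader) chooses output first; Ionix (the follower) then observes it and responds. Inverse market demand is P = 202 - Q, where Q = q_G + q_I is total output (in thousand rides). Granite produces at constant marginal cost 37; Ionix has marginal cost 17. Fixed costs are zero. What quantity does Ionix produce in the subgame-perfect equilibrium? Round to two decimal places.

Solve by backward induction. Given q_G, the follower Ionix maximises π_I = (202 - q_G - q_I)q_I - 17q_I.
Follower FOC: 185 - q_G - 2q_I = 0, so q_I(q_G) = (185 - q_G)/2.
The leader anticipates this reaction. Substituting into P = 202 - Q gives P = 219/2 - (1/2)q_G, so π_G = (219/2 - (1/2)q_G)q_G - 37q_G.
Maximising: ∂π_G/∂q_G = 145/2 - q_G = 0, giving q_G = 145/2.
Then q_I = (185 - 145/2)/2 = 225/4.

56.25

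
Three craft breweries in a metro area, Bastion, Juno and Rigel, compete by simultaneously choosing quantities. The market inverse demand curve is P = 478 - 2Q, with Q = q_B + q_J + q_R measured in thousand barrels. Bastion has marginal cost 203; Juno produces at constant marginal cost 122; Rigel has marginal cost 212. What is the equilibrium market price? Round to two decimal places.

253.75

Bastion's profit: π_B = (478 - 2Q)q_B - (203q_B). Setting ∂π_B/∂q_B = 0: 275 - 4q_B - 2(q_J + q_R) = 0.
Juno's first-order condition: 356 - 4q_J - 2(q_B + q_R) = 0.
Rigel's first-order condition: 266 - 4q_R - 2(q_B + q_J) = 0.
Summing all 3 equations gives 897 − 8Q = 0, hence Q = 897/8.
Back-substituting: q_B = (275 − 897/4)/2 = 203/8, q_J = (356 − 897/4)/2 = 527/8, q_R = (266 − 897/4)/2 = 167/8.
Total output Q = 897/8, so price P = 478 - 2·(897/8) = 1015/4.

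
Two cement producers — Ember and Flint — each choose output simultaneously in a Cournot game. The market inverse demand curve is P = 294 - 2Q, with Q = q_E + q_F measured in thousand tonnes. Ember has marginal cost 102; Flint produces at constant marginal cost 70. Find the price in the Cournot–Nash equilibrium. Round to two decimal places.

Ember's profit: π_E = (294 - 2Q)q_E - (102q_E). Setting ∂π_E/∂q_E = 0: 192 - 4q_E - 2(q_F) = 0.
Flint's first-order condition: 224 - 4q_F - 2(q_E) = 0.
Best responses: q_E = (192 - 2q_F)/4, q_F = (224 - 2q_E)/4.
Solving the pair: q_E = 80/3, q_F = 128/3.
Total output Q = 208/3, so price P = 294 - 2·(208/3) = 466/3.

155.33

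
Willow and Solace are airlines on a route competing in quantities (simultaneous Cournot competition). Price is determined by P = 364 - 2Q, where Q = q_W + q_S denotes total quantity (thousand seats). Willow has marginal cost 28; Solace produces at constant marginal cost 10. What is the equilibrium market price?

Willow's profit: π_W = (364 - 2Q)q_W - (28q_W). Setting ∂π_W/∂q_W = 0: 336 - 4q_W - 2(q_S) = 0.
Solace's first-order condition: 354 - 4q_S - 2(q_W) = 0.
Best responses: q_W = (336 - 2q_S)/4, q_S = (354 - 2q_W)/4.
Solving the pair: q_W = 53, q_S = 62.
Total output Q = 115, so price P = 364 - 2·115 = 134.

134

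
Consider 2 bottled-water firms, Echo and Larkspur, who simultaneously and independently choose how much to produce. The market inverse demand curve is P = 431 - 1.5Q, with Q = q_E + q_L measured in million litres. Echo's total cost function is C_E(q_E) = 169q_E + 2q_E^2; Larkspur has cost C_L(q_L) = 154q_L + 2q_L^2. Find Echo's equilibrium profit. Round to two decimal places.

3222.28

Echo's profit: π_E = (431 - 1.5Q)q_E - (169q_E + 2q_E²). Setting ∂π_E/∂q_E = 0: 262 - 7q_E - (3/2)(q_L) = 0.
Larkspur's first-order condition: 277 - 7q_L - (3/2)(q_E) = 0.
Rearranging gives the reaction functions q_E = (262 - (3/2)q_L)/7 and q_L = (277 - (3/2)q_E)/7.
Substituting one into the other gives q_E = 30.3422 and q_L = 33.0695.
Price P = 431 - (3/2)·(1078/17) = 335.8824.
Echo's profit: 335.8824·30.3422 - 169·30.3422 - 2·30.3422² = 3222.2816.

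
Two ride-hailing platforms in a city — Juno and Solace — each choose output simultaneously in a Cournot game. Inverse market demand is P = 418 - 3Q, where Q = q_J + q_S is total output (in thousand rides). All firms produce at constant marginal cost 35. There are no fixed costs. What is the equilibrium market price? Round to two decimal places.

162.67

A representative firm's profit is π_i = q_i(418 - 3Q) - 35q_i.
First-order condition (treating rivals' output as given): 383 - 6q_i - 3q_j = 0.
With identical firms every q_j equals q_i, so q_j = q_i and 383 = 9q_i, giving q_i = 383/9.
Total output Q = 766/9, so price P = 418 - 3·(766/9) = 488/3.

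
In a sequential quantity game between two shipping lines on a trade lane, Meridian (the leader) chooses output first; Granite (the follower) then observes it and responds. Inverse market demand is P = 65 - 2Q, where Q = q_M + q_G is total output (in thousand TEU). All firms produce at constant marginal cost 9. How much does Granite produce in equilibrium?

The follower Granite best-responds to any q_M: π_G = (65 - 2Q)q_G - 9q_G.
∂π_G/∂q_G = 56 - 2q_M - 4q_G = 0 gives the reaction function q_G = (56 - 2q_M)/4.
Meridian substitutes q_G(q_M) into its own profit: π_M = q_M(65 - 2q_M - (56 - 2q_M)/2) - 9q_M = (37 - q_M)q_M - 9q_M.
Leader FOC: 28 - 2q_M = 0, so q_M = 14.
Then q_G = (56 - 2·14)/4 = 7.

7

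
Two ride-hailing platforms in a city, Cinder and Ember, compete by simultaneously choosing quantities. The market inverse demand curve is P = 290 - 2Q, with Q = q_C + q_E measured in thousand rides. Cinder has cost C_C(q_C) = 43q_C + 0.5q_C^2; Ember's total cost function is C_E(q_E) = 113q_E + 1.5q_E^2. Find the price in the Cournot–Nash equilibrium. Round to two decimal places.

Cinder's profit: π_C = (290 - 2Q)q_C - (43q_C + (1/2)q_C²). Setting ∂π_C/∂q_C = 0: 247 - 5q_C - 2(q_E) = 0.
Ember's profit: π_E = (290 - 2Q)q_E - (113q_E + (3/2)q_E²). Setting ∂π_E/∂q_E = 0: 177 - 7q_E - 2(q_C) = 0.
So q_C = (247 - 2q_E)/5 and q_E = (177 - 2q_C)/7.
Substituting one into the other gives q_C = 1375/31 and q_E = 391/31.
Total output Q = 1766/31, so price P = 290 - 2·(1766/31) = 176.0645.

176.06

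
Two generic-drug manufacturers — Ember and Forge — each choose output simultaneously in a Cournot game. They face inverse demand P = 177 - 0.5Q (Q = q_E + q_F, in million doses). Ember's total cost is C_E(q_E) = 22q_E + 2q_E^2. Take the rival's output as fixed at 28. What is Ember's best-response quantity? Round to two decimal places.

With the rival's output fixed at 28, Ember's profit is π_E = (177 - (1/2)·28 - (1/2)q_E)q_E - (22q_E + 2q_E²) = (163 - (1/2)q_E)q_E - (22q_E + 2q_E²).
∂π_E/∂q_E = 141 - 5q_E = 0, so q_E = 141/5.

28.20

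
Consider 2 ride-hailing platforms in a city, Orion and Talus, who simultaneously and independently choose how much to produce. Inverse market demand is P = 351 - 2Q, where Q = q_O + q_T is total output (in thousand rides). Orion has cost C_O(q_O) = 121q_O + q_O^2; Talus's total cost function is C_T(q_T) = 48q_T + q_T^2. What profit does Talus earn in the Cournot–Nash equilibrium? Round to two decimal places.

5402.82

Orion's profit: π_O = (351 - 2Q)q_O - (121q_O + q_O²). Setting ∂π_O/∂q_O = 0: 230 - 6q_O - 2(q_T) = 0.
Talus's profit: π_T = (351 - 2Q)q_T - (48q_T + q_T²). Setting ∂π_T/∂q_T = 0: 303 - 6q_T - 2(q_O) = 0.
Rearranging gives the reaction functions q_O = (230 - 2q_T)/6 and q_T = (303 - 2q_O)/6.
Substituting one into the other gives q_O = 387/16 and q_T = 679/16.
Price P = 351 - 2·(533/8) = 871/4.
Talus's profit: (871/4)·(679/16) - 48·(679/16) - (679/16)² = 5402.8242.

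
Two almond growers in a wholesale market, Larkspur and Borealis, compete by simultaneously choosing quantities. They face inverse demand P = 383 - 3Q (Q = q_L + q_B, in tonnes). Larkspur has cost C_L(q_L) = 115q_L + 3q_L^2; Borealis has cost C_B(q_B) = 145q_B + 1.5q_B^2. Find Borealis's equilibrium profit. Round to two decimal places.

Larkspur's profit: π_L = (383 - 3Q)q_L - (115q_L + 3q_L²). Setting ∂π_L/∂q_L = 0: 268 - 12q_L - 3(q_B) = 0.
Borealis's profit: π_B = (383 - 3Q)q_B - (145q_B + (3/2)q_B²). Setting ∂π_B/∂q_B = 0: 238 - 9q_B - 3(q_L) = 0.
Rearranging gives the reaction functions q_L = (268 - 3q_B)/12 and q_B = (238 - 3q_L)/9.
Solving the pair: q_L = 566/33, q_B = 228/11.
Price P = 383 - 3·(1250/33) = 269.3636.
Borealis's profit: 269.3636·(228/11) - 145·(228/11) - (3/2)(228/11)² = 1933.2893.

1933.29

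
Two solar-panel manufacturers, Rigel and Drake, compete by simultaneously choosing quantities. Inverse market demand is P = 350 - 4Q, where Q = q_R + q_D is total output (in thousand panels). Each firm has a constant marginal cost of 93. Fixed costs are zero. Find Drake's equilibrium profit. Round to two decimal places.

A representative firm's profit is π_i = q_i(350 - 4Q) - 93q_i.
Setting ∂π_i/∂q_i = 0 with rivals' quantities fixed: 257 - 8q_i - 4q_j = 0.
By symmetry each firm produces the same amount; substituting q_j = q_i yields q_i = 257/12.
Price P = 350 - 4·(257/6) = 536/3.
Drake's profit: (536/3 - 93)·(257/12) = 1834.6944.

1834.69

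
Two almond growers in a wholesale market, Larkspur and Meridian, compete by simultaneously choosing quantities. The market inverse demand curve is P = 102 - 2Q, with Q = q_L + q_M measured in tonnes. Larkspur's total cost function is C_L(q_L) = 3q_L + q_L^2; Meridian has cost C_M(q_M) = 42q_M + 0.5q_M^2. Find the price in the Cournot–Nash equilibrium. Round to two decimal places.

Larkspur's profit: π_L = (102 - 2Q)q_L - (3q_L + q_L²). Setting ∂π_L/∂q_L = 0: 99 - 6q_L - 2(q_M) = 0.
Meridian's first-order condition: 60 - 5q_M - 2(q_L) = 0.
So q_L = (99 - 2q_M)/6 and q_M = (60 - 2q_L)/5.
Solving the pair: q_L = 375/26, q_M = 81/13.
Total output Q = 537/26, so price P = 102 - 2·(537/26) = 789/13.

60.69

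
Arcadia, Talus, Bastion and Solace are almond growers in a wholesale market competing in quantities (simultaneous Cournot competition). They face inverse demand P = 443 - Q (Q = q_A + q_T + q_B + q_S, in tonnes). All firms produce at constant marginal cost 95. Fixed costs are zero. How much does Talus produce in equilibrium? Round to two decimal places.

Each firm earns π_i = (443 - Q)q_i - 95q_i.
First-order condition (treating rivals' output as given): 348 - 2q_i - Σ_{j≠i} q_j = 0.
With identical firms every q_j equals q_i, so Σ_{j≠i} q_j = 3q_i and 348 = 5q_i, giving q_i = 348/5.

69.60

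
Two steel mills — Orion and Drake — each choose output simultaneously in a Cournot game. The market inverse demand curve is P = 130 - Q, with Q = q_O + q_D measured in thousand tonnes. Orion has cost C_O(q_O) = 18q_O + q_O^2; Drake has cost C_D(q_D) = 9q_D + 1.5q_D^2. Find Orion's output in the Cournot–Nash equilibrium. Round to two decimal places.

Orion's profit: π_O = (130 - Q)q_O - (18q_O + q_O²). Setting ∂π_O/∂q_O = 0: 112 - 4q_O - (q_D) = 0.
Drake's profit: π_D = (130 - Q)q_D - (9q_D + (3/2)q_D²). Setting ∂π_D/∂q_D = 0: 121 - 5q_D - (q_O) = 0.
Best responses: q_O = (112 - q_D)/4, q_D = (121 - q_O)/5.
Solving the pair: q_O = 439/19, q_D = 372/19.

23.11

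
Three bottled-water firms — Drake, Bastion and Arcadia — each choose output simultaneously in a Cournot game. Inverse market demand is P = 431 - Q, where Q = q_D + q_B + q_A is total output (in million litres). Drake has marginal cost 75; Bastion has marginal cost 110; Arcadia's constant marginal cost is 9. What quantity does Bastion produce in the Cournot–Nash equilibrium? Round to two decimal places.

Drake's profit: π_D = (431 - Q)q_D - (75q_D). Setting ∂π_D/∂q_D = 0: 356 - 2q_D - (q_B + q_A) = 0.
Bastion's first-order condition: 321 - 2q_B - (q_D + q_A) = 0.
Arcadia's profit: π_A = (431 - Q)q_A - (9q_A). Setting ∂π_A/∂q_A = 0: 422 - 2q_A - (q_D + q_B) = 0.
Adding the 3 conditions: 1099 − 2Q − 2Q = 0, i.e. Q = 1099/4.
Back-substituting: q_D = (356 − 1099/4) = 325/4, q_B = (321 − 1099/4) = 185/4, q_A = (422 − 1099/4) = 589/4.

46.25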